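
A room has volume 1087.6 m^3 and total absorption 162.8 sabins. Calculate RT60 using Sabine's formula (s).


Given values:
  V = 1087.6 m^3
  A = 162.8 sabins
Formula: RT60 = 0.161 * V / A
Numerator: 0.161 * 1087.6 = 175.1036
RT60 = 175.1036 / 162.8 = 1.076

1.076 s


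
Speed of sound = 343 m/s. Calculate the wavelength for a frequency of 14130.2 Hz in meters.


Given values:
  c = 343 m/s, f = 14130.2 Hz
Formula: lambda = c / f
lambda = 343 / 14130.2
lambda = 0.0243

0.0243 m


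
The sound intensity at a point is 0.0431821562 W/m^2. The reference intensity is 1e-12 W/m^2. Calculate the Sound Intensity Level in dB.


Given values:
  I = 0.0431821562 W/m^2
  I_ref = 1e-12 W/m^2
Formula: SIL = 10 * log10(I / I_ref)
Compute ratio: I / I_ref = 43182156200
Compute log10: log10(43182156200) = 10.635304
Multiply: SIL = 10 * 10.635304 = 106.35

106.35 dB


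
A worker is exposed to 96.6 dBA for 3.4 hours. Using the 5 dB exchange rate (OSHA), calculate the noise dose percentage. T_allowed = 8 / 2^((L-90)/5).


Given values:
  L = 96.6 dBA, T = 3.4 hours
Formula: T_allowed = 8 / 2^((L - 90) / 5)
Compute exponent: (96.6 - 90) / 5 = 1.32
Compute 2^(1.32) = 2.496661
T_allowed = 8 / 2.496661 = 3.20428 hours
Dose = (T / T_allowed) * 100
Dose = (3.4 / 3.20428) * 100 = 106.11

106.11 %


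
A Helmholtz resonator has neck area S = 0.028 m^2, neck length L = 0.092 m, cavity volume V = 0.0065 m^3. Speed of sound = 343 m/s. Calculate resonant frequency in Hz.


Given values:
  S = 0.028 m^2, L = 0.092 m, V = 0.0065 m^3, c = 343 m/s
Formula: f = (c / (2*pi)) * sqrt(S / (V * L))
Compute V * L = 0.0065 * 0.092 = 0.000598
Compute S / (V * L) = 0.028 / 0.000598 = 46.8227
Compute sqrt(46.8227) = 6.842711
Compute c / (2*pi) = 343 / 6.283185 = 54.590148
f = 54.590148 * 6.842711 = 373.54

373.54 Hz


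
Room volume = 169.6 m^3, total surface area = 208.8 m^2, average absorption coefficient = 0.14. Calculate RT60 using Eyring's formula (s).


Given values:
  V = 169.6 m^3, S = 208.8 m^2, alpha = 0.14
Formula: RT60 = 0.161 * V / (-S * ln(1 - alpha))
Compute ln(1 - 0.14) = ln(0.86) = -0.150823
Denominator: -208.8 * -0.150823 = 31.4918
Numerator: 0.161 * 169.6 = 27.3056
RT60 = 27.3056 / 31.4918 = 0.867

0.867 s


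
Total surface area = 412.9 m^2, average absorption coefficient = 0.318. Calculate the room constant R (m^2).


Given values:
  S = 412.9 m^2, alpha = 0.318
Formula: R = S * alpha / (1 - alpha)
Numerator: 412.9 * 0.318 = 131.3022
Denominator: 1 - 0.318 = 0.682
R = 131.3022 / 0.682 = 192.53

192.53 m^2


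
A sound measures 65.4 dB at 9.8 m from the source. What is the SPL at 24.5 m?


Given values:
  SPL1 = 65.4 dB, r1 = 9.8 m, r2 = 24.5 m
Formula: SPL2 = SPL1 - 20 * log10(r2 / r1)
Compute ratio: r2 / r1 = 24.5 / 9.8 = 2.5
Compute log10: log10(2.5) = 0.39794
Compute drop: 20 * 0.39794 = 7.9588
SPL2 = 65.4 - 7.9588 = 57.44

57.44 dB


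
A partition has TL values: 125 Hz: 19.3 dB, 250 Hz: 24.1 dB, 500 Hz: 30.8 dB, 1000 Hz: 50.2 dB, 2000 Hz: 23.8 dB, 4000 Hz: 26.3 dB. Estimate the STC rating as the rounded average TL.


Given TL values at each frequency:
  125 Hz: 19.3 dB
  250 Hz: 24.1 dB
  500 Hz: 30.8 dB
  1000 Hz: 50.2 dB
  2000 Hz: 23.8 dB
  4000 Hz: 26.3 dB
Formula: STC ~ round(average of TL values)
Sum = 19.3 + 24.1 + 30.8 + 50.2 + 23.8 + 26.3 = 174.5
Average = 174.5 / 6 = 29.08
Rounded: 29

29


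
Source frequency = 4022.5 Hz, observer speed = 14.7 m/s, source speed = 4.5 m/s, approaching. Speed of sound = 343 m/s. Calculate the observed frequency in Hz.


Given values:
  f_s = 4022.5 Hz, v_o = 14.7 m/s, v_s = 4.5 m/s
  Direction: approaching
Formula: f_o = f_s * (c + v_o) / (c - v_s)
Numerator: c + v_o = 343 + 14.7 = 357.7
Denominator: c - v_s = 343 - 4.5 = 338.5
f_o = 4022.5 * 357.7 / 338.5 = 4250.66

4250.66 Hz


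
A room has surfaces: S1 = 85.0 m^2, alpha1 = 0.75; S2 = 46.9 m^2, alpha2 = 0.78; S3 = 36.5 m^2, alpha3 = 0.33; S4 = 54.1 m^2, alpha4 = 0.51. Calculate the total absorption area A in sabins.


Given surfaces:
  Surface 1: 85.0 * 0.75 = 63.75
  Surface 2: 46.9 * 0.78 = 36.582
  Surface 3: 36.5 * 0.33 = 12.045
  Surface 4: 54.1 * 0.51 = 27.591
Formula: A = sum(Si * alpha_i)
A = 63.75 + 36.582 + 12.045 + 27.591
A = 139.97

139.97 sabins


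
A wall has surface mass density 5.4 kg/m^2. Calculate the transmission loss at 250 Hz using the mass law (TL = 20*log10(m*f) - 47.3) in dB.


Given values:
  m = 5.4 kg/m^2, f = 250 Hz
Formula: TL = 20 * log10(m * f) - 47.3
Compute m * f = 5.4 * 250 = 1350.0
Compute log10(1350.0) = 3.130334
Compute 20 * 3.130334 = 62.6067
TL = 62.6067 - 47.3 = 15.31

15.31 dB


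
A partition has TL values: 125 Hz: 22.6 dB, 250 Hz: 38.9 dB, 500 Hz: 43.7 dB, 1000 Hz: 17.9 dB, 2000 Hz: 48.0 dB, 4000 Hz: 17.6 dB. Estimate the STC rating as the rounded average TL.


Given TL values at each frequency:
  125 Hz: 22.6 dB
  250 Hz: 38.9 dB
  500 Hz: 43.7 dB
  1000 Hz: 17.9 dB
  2000 Hz: 48.0 dB
  4000 Hz: 17.6 dB
Formula: STC ~ round(average of TL values)
Sum = 22.6 + 38.9 + 43.7 + 17.9 + 48.0 + 17.6 = 188.7
Average = 188.7 / 6 = 31.45
Rounded: 31

31


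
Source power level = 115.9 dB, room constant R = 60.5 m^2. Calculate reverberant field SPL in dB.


Given values:
  Lw = 115.9 dB, R = 60.5 m^2
Formula: SPL = Lw + 10 * log10(4 / R)
Compute 4 / R = 4 / 60.5 = 0.066116
Compute 10 * log10(0.066116) = -11.7969
SPL = 115.9 + (-11.7969) = 104.1

104.1 dB


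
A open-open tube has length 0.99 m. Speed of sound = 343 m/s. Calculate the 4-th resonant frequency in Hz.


Given values:
  Tube type: open-open, L = 0.99 m, c = 343 m/s, n = 4
Formula: f_n = n * c / (2 * L)
Compute 2 * L = 2 * 0.99 = 1.98
f = 4 * 343 / 1.98
f = 692.93

692.93 Hz


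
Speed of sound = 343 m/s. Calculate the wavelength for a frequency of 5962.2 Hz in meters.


Given values:
  c = 343 m/s, f = 5962.2 Hz
Formula: lambda = c / f
lambda = 343 / 5962.2
lambda = 0.0575

0.0575 m


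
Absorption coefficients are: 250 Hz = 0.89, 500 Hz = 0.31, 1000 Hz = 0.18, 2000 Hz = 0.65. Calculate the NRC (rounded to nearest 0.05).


Given values:
  a_250 = 0.89, a_500 = 0.31
  a_1000 = 0.18, a_2000 = 0.65
Formula: NRC = (a250 + a500 + a1000 + a2000) / 4
Sum = 0.89 + 0.31 + 0.18 + 0.65 = 2.03
NRC = 2.03 / 4 = 0.5075
Rounded to nearest 0.05: 0.5

0.5


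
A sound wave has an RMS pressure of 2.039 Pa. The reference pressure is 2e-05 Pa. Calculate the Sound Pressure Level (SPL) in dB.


Given values:
  p = 2.039 Pa
  p_ref = 2e-05 Pa
Formula: SPL = 20 * log10(p / p_ref)
Compute ratio: p / p_ref = 2.039 / 2e-05 = 101950
Compute log10: log10(101950) = 5.008387
Multiply: SPL = 20 * 5.008387 = 100.17

100.17 dB


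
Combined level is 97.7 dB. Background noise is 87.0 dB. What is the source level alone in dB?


Given values:
  L_total = 97.7 dB, L_bg = 87.0 dB
Formula: L_source = 10 * log10(10^(L_total/10) - 10^(L_bg/10))
Convert to linear:
  10^(97.7/10) = 5888436553.5559
  10^(87.0/10) = 501187233.6273
Difference: 5888436553.5559 - 501187233.6273 = 5387249319.9286
L_source = 10 * log10(5387249319.9286) = 97.31

97.31 dB


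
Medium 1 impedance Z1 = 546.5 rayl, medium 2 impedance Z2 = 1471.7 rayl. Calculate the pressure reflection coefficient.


Given values:
  Z1 = 546.5 rayl, Z2 = 1471.7 rayl
Formula: R = (Z2 - Z1) / (Z2 + Z1)
Numerator: Z2 - Z1 = 1471.7 - 546.5 = 925.2
Denominator: Z2 + Z1 = 1471.7 + 546.5 = 2018.2
R = 925.2 / 2018.2 = 0.4584

0.4584


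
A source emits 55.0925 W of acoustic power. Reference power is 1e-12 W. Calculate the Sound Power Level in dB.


Given values:
  W = 55.0925 W
  W_ref = 1e-12 W
Formula: SWL = 10 * log10(W / W_ref)
Compute ratio: W / W_ref = 55092500000000
Compute log10: log10(55092500000000) = 13.741092
Multiply: SWL = 10 * 13.741092 = 137.41

137.41 dB


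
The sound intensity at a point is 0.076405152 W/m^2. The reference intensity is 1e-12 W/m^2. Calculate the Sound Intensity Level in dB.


Given values:
  I = 0.076405152 W/m^2
  I_ref = 1e-12 W/m^2
Formula: SIL = 10 * log10(I / I_ref)
Compute ratio: I / I_ref = 76405152000
Compute log10: log10(76405152000) = 10.883123
Multiply: SIL = 10 * 10.883123 = 108.83

108.83 dB


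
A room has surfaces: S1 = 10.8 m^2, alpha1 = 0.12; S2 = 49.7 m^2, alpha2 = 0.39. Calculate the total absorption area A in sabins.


Given surfaces:
  Surface 1: 10.8 * 0.12 = 1.296
  Surface 2: 49.7 * 0.39 = 19.383
Formula: A = sum(Si * alpha_i)
A = 1.296 + 19.383
A = 20.68

20.68 sabins


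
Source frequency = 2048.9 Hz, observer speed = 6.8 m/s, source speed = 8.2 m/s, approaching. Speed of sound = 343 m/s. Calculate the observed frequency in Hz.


Given values:
  f_s = 2048.9 Hz, v_o = 6.8 m/s, v_s = 8.2 m/s
  Direction: approaching
Formula: f_o = f_s * (c + v_o) / (c - v_s)
Numerator: c + v_o = 343 + 6.8 = 349.8
Denominator: c - v_s = 343 - 8.2 = 334.8
f_o = 2048.9 * 349.8 / 334.8 = 2140.7

2140.7 Hz


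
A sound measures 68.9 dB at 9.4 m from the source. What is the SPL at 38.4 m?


Given values:
  SPL1 = 68.9 dB, r1 = 9.4 m, r2 = 38.4 m
Formula: SPL2 = SPL1 - 20 * log10(r2 / r1)
Compute ratio: r2 / r1 = 38.4 / 9.4 = 4.0851
Compute log10: log10(4.0851) = 0.611203
Compute drop: 20 * 0.611203 = 12.2241
SPL2 = 68.9 - 12.2241 = 56.68

56.68 dB


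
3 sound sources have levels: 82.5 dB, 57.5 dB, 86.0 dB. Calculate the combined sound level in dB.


Formula: L_total = 10 * log10( sum(10^(Li/10)) )
  Source 1: 10^(82.5/10) = 177827941.0039
  Source 2: 10^(57.5/10) = 562341.3252
  Source 3: 10^(86.0/10) = 398107170.5535
Sum of linear values = 576497452.8826
L_total = 10 * log10(576497452.8826) = 87.61

87.61 dB


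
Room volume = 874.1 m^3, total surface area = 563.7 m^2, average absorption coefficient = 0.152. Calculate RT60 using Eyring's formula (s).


Given values:
  V = 874.1 m^3, S = 563.7 m^2, alpha = 0.152
Formula: RT60 = 0.161 * V / (-S * ln(1 - alpha))
Compute ln(1 - 0.152) = ln(0.848) = -0.164875
Denominator: -563.7 * -0.164875 = 92.94
Numerator: 0.161 * 874.1 = 140.7301
RT60 = 140.7301 / 92.94 = 1.514

1.514 s


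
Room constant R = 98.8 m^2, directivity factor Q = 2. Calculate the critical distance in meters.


Given values:
  R = 98.8 m^2, Q = 2
Formula: d_c = 0.141 * sqrt(Q * R)
Compute Q * R = 2 * 98.8 = 197.6
Compute sqrt(197.6) = 14.057
d_c = 0.141 * 14.057 = 1.982

1.982 m


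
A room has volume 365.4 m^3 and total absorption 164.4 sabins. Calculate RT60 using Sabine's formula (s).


Given values:
  V = 365.4 m^3
  A = 164.4 sabins
Formula: RT60 = 0.161 * V / A
Numerator: 0.161 * 365.4 = 58.8294
RT60 = 58.8294 / 164.4 = 0.358

0.358 s


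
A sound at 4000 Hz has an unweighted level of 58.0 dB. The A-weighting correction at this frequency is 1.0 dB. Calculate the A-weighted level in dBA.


Given values:
  SPL = 58.0 dB
  A-weighting at 4000 Hz = 1.0 dB
Formula: L_A = SPL + A_weight
L_A = 58.0 + (1.0)
L_A = 59.0

59.0 dBA


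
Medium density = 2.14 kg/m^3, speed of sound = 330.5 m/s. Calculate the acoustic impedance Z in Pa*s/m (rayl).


Given values:
  rho = 2.14 kg/m^3
  c = 330.5 m/s
Formula: Z = rho * c
Z = 2.14 * 330.5
Z = 707.27

707.27 rayl


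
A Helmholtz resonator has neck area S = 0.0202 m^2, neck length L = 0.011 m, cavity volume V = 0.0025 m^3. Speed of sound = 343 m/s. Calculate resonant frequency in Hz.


Given values:
  S = 0.0202 m^2, L = 0.011 m, V = 0.0025 m^3, c = 343 m/s
Formula: f = (c / (2*pi)) * sqrt(S / (V * L))
Compute V * L = 0.0025 * 0.011 = 2.75e-05
Compute S / (V * L) = 0.0202 / 2.75e-05 = 734.5455
Compute sqrt(734.5455) = 27.1025
Compute c / (2*pi) = 343 / 6.283185 = 54.590148
f = 54.590148 * 27.1025 = 1479.53

1479.53 Hz


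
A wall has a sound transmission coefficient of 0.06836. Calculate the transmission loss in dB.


Given values:
  tau = 0.06836
Formula: TL = 10 * log10(1 / tau)
Compute 1 / tau = 1 / 0.06836 = 14.6284
Compute log10(14.6284) = 1.165197
TL = 10 * 1.165197 = 11.65

11.65 dB


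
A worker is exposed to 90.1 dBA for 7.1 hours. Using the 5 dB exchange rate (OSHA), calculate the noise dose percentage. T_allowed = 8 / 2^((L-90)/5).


Given values:
  L = 90.1 dBA, T = 7.1 hours
Formula: T_allowed = 8 / 2^((L - 90) / 5)
Compute exponent: (90.1 - 90) / 5 = 0.02
Compute 2^(0.02) = 1.013959
T_allowed = 8 / 1.013959 = 7.889865 hours
Dose = (T / T_allowed) * 100
Dose = (7.1 / 7.889865) * 100 = 89.99

89.99 %


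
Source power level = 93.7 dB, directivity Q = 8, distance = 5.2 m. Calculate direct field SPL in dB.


Given values:
  Lw = 93.7 dB, Q = 8, r = 5.2 m
Formula: SPL = Lw + 10 * log10(Q / (4 * pi * r^2))
Compute 4 * pi * r^2 = 4 * pi * 5.2^2 = 339.7947
Compute Q / denom = 8 / 339.7947 = 0.02354363
Compute 10 * log10(0.02354363) = -16.2813
SPL = 93.7 + (-16.2813) = 77.42

77.42 dB


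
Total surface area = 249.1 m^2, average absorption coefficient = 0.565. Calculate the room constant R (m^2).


Given values:
  S = 249.1 m^2, alpha = 0.565
Formula: R = S * alpha / (1 - alpha)
Numerator: 249.1 * 0.565 = 140.7415
Denominator: 1 - 0.565 = 0.435
R = 140.7415 / 0.435 = 323.54

323.54 m^2


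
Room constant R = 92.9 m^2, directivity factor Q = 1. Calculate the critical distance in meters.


Given values:
  R = 92.9 m^2, Q = 1
Formula: d_c = 0.141 * sqrt(Q * R)
Compute Q * R = 1 * 92.9 = 92.9
Compute sqrt(92.9) = 9.6385
d_c = 0.141 * 9.6385 = 1.359

1.359 m


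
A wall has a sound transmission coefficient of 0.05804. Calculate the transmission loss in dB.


Given values:
  tau = 0.05804
Formula: TL = 10 * log10(1 / tau)
Compute 1 / tau = 1 / 0.05804 = 17.2295
Compute log10(17.2295) = 1.236273
TL = 10 * 1.236273 = 12.36

12.36 dB


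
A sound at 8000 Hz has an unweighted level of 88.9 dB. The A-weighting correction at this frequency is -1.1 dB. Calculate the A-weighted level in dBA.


Given values:
  SPL = 88.9 dB
  A-weighting at 8000 Hz = -1.1 dB
Formula: L_A = SPL + A_weight
L_A = 88.9 + (-1.1)
L_A = 87.8

87.8 dBA


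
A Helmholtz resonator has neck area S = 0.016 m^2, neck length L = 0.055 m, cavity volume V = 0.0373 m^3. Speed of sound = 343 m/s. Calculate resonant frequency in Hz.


Given values:
  S = 0.016 m^2, L = 0.055 m, V = 0.0373 m^3, c = 343 m/s
Formula: f = (c / (2*pi)) * sqrt(S / (V * L))
Compute V * L = 0.0373 * 0.055 = 0.0020515
Compute S / (V * L) = 0.016 / 0.0020515 = 7.7992
Compute sqrt(7.7992) = 2.792705
Compute c / (2*pi) = 343 / 6.283185 = 54.590148
f = 54.590148 * 2.792705 = 152.45

152.45 Hz


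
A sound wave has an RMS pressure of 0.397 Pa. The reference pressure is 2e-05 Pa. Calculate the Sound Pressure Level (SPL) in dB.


Given values:
  p = 0.397 Pa
  p_ref = 2e-05 Pa
Formula: SPL = 20 * log10(p / p_ref)
Compute ratio: p / p_ref = 0.397 / 2e-05 = 19850
Compute log10: log10(19850) = 4.297761
Multiply: SPL = 20 * 4.297761 = 85.96

85.96 dB


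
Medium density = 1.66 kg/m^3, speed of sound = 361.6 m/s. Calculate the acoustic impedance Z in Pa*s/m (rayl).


Given values:
  rho = 1.66 kg/m^3
  c = 361.6 m/s
Formula: Z = rho * c
Z = 1.66 * 361.6
Z = 600.26

600.26 rayl


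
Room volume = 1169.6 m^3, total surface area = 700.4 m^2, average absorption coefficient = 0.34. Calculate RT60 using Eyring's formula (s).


Given values:
  V = 1169.6 m^3, S = 700.4 m^2, alpha = 0.34
Formula: RT60 = 0.161 * V / (-S * ln(1 - alpha))
Compute ln(1 - 0.34) = ln(0.66) = -0.415515
Denominator: -700.4 * -0.415515 = 291.0267
Numerator: 0.161 * 1169.6 = 188.3056
RT60 = 188.3056 / 291.0267 = 0.647

0.647 s


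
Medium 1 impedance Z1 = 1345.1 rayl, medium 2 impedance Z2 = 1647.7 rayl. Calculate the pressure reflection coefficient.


Given values:
  Z1 = 1345.1 rayl, Z2 = 1647.7 rayl
Formula: R = (Z2 - Z1) / (Z2 + Z1)
Numerator: Z2 - Z1 = 1647.7 - 1345.1 = 302.6
Denominator: Z2 + Z1 = 1647.7 + 1345.1 = 2992.8
R = 302.6 / 2992.8 = 0.1011

0.1011


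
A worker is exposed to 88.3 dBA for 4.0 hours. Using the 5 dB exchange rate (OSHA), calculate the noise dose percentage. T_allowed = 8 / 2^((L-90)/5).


Given values:
  L = 88.3 dBA, T = 4.0 hours
Formula: T_allowed = 8 / 2^((L - 90) / 5)
Compute exponent: (88.3 - 90) / 5 = -0.34
Compute 2^(-0.34) = 0.790041
T_allowed = 8 / 0.790041 = 10.126057 hours
Dose = (T / T_allowed) * 100
Dose = (4.0 / 10.126057) * 100 = 39.5

39.5 %


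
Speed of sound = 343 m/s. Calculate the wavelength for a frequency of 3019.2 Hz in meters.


Given values:
  c = 343 m/s, f = 3019.2 Hz
Formula: lambda = c / f
lambda = 343 / 3019.2
lambda = 0.1136

0.1136 m


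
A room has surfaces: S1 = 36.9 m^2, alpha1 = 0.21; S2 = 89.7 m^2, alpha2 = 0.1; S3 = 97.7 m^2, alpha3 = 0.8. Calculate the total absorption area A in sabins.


Given surfaces:
  Surface 1: 36.9 * 0.21 = 7.749
  Surface 2: 89.7 * 0.1 = 8.97
  Surface 3: 97.7 * 0.8 = 78.16
Formula: A = sum(Si * alpha_i)
A = 7.749 + 8.97 + 78.16
A = 94.88

94.88 sabins


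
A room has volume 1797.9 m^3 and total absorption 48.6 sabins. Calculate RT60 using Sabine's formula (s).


Given values:
  V = 1797.9 m^3
  A = 48.6 sabins
Formula: RT60 = 0.161 * V / A
Numerator: 0.161 * 1797.9 = 289.4619
RT60 = 289.4619 / 48.6 = 5.956

5.956 s


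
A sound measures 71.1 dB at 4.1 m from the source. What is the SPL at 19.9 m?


Given values:
  SPL1 = 71.1 dB, r1 = 4.1 m, r2 = 19.9 m
Formula: SPL2 = SPL1 - 20 * log10(r2 / r1)
Compute ratio: r2 / r1 = 19.9 / 4.1 = 4.8537
Compute log10: log10(4.8537) = 0.686073
Compute drop: 20 * 0.686073 = 13.7215
SPL2 = 71.1 - 13.7215 = 57.38

57.38 dB


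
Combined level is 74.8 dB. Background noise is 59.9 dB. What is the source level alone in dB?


Given values:
  L_total = 74.8 dB, L_bg = 59.9 dB
Formula: L_source = 10 * log10(10^(L_total/10) - 10^(L_bg/10))
Convert to linear:
  10^(74.8/10) = 30199517.204
  10^(59.9/10) = 977237.221
Difference: 30199517.204 - 977237.221 = 29222279.983
L_source = 10 * log10(29222279.983) = 74.66

74.66 dB


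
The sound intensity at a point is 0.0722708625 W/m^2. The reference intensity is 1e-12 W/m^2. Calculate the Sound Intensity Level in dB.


Given values:
  I = 0.0722708625 W/m^2
  I_ref = 1e-12 W/m^2
Formula: SIL = 10 * log10(I / I_ref)
Compute ratio: I / I_ref = 72270862500
Compute log10: log10(72270862500) = 10.858963
Multiply: SIL = 10 * 10.858963 = 108.59

108.59 dB


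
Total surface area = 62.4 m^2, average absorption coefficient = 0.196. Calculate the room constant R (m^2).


Given values:
  S = 62.4 m^2, alpha = 0.196
Formula: R = S * alpha / (1 - alpha)
Numerator: 62.4 * 0.196 = 12.2304
Denominator: 1 - 0.196 = 0.804
R = 12.2304 / 0.804 = 15.21

15.21 m^2


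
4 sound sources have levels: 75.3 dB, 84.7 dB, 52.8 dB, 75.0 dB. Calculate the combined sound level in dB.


Formula: L_total = 10 * log10( sum(10^(Li/10)) )
  Source 1: 10^(75.3/10) = 33884415.6139
  Source 2: 10^(84.7/10) = 295120922.6666
  Source 3: 10^(52.8/10) = 190546.0718
  Source 4: 10^(75.0/10) = 31622776.6017
Sum of linear values = 360818660.954
L_total = 10 * log10(360818660.954) = 85.57

85.57 dB


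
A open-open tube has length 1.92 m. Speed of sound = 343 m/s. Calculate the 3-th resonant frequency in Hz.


Given values:
  Tube type: open-open, L = 1.92 m, c = 343 m/s, n = 3
Formula: f_n = n * c / (2 * L)
Compute 2 * L = 2 * 1.92 = 3.84
f = 3 * 343 / 3.84
f = 267.97

267.97 Hz


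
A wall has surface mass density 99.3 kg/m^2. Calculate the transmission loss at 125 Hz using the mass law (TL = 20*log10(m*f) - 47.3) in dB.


Given values:
  m = 99.3 kg/m^2, f = 125 Hz
Formula: TL = 20 * log10(m * f) - 47.3
Compute m * f = 99.3 * 125 = 12412.5
Compute log10(12412.5) = 4.093859
Compute 20 * 4.093859 = 81.8772
TL = 81.8772 - 47.3 = 34.58

34.58 dB


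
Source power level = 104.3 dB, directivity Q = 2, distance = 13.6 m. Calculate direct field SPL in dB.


Given values:
  Lw = 104.3 dB, Q = 2, r = 13.6 m
Formula: SPL = Lw + 10 * log10(Q / (4 * pi * r^2))
Compute 4 * pi * r^2 = 4 * pi * 13.6^2 = 2324.2759
Compute Q / denom = 2 / 2324.2759 = 0.00086048
Compute 10 * log10(0.00086048) = -30.6526
SPL = 104.3 + (-30.6526) = 73.65

73.65 dB


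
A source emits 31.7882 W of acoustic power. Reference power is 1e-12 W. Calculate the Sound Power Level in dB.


Given values:
  W = 31.7882 W
  W_ref = 1e-12 W
Formula: SWL = 10 * log10(W / W_ref)
Compute ratio: W / W_ref = 31788200000000
Compute log10: log10(31788200000000) = 13.502266
Multiply: SWL = 10 * 13.502266 = 135.02

135.02 dB


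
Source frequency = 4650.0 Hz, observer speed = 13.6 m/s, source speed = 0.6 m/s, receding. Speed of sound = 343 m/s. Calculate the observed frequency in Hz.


Given values:
  f_s = 4650.0 Hz, v_o = 13.6 m/s, v_s = 0.6 m/s
  Direction: receding
Formula: f_o = f_s * (c - v_o) / (c + v_s)
Numerator: c - v_o = 343 - 13.6 = 329.4
Denominator: c + v_s = 343 + 0.6 = 343.6
f_o = 4650.0 * 329.4 / 343.6 = 4457.83

4457.83 Hz


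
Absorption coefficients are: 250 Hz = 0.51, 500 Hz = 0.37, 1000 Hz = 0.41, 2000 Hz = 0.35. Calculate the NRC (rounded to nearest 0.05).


Given values:
  a_250 = 0.51, a_500 = 0.37
  a_1000 = 0.41, a_2000 = 0.35
Formula: NRC = (a250 + a500 + a1000 + a2000) / 4
Sum = 0.51 + 0.37 + 0.41 + 0.35 = 1.64
NRC = 1.64 / 4 = 0.41
Rounded to nearest 0.05: 0.4

0.4


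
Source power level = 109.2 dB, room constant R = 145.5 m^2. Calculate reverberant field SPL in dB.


Given values:
  Lw = 109.2 dB, R = 145.5 m^2
Formula: SPL = Lw + 10 * log10(4 / R)
Compute 4 / R = 4 / 145.5 = 0.027491
Compute 10 * log10(0.027491) = -15.6081
SPL = 109.2 + (-15.6081) = 93.59

93.59 dB


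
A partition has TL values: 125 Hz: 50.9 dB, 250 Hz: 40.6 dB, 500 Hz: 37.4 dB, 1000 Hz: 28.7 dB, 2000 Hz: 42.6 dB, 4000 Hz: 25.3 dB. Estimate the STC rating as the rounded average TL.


Given TL values at each frequency:
  125 Hz: 50.9 dB
  250 Hz: 40.6 dB
  500 Hz: 37.4 dB
  1000 Hz: 28.7 dB
  2000 Hz: 42.6 dB
  4000 Hz: 25.3 dB
Formula: STC ~ round(average of TL values)
Sum = 50.9 + 40.6 + 37.4 + 28.7 + 42.6 + 25.3 = 225.5
Average = 225.5 / 6 = 37.58
Rounded: 38

38


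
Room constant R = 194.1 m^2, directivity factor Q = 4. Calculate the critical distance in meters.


Given values:
  R = 194.1 m^2, Q = 4
Formula: d_c = 0.141 * sqrt(Q * R)
Compute Q * R = 4 * 194.1 = 776.4
Compute sqrt(776.4) = 27.864
d_c = 0.141 * 27.864 = 3.929

3.929 m


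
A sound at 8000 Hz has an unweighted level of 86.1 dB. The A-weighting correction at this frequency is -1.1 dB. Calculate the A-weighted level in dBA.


Given values:
  SPL = 86.1 dB
  A-weighting at 8000 Hz = -1.1 dB
Formula: L_A = SPL + A_weight
L_A = 86.1 + (-1.1)
L_A = 85.0

85.0 dBA


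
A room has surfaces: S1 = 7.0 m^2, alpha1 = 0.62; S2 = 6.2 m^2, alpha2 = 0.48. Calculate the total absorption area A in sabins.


Given surfaces:
  Surface 1: 7.0 * 0.62 = 4.34
  Surface 2: 6.2 * 0.48 = 2.976
Formula: A = sum(Si * alpha_i)
A = 4.34 + 2.976
A = 7.32

7.32 sabins


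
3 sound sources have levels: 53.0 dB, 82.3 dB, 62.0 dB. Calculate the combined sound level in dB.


Formula: L_total = 10 * log10( sum(10^(Li/10)) )
  Source 1: 10^(53.0/10) = 199526.2315
  Source 2: 10^(82.3/10) = 169824365.2462
  Source 3: 10^(62.0/10) = 1584893.1925
Sum of linear values = 171608784.6702
L_total = 10 * log10(171608784.6702) = 82.35

82.35 dB


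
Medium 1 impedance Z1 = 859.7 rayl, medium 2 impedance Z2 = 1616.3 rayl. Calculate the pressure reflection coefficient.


Given values:
  Z1 = 859.7 rayl, Z2 = 1616.3 rayl
Formula: R = (Z2 - Z1) / (Z2 + Z1)
Numerator: Z2 - Z1 = 1616.3 - 859.7 = 756.6
Denominator: Z2 + Z1 = 1616.3 + 859.7 = 2476.0
R = 756.6 / 2476.0 = 0.3056

0.3056


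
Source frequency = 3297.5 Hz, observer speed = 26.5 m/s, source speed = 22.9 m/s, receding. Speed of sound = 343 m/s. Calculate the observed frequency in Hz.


Given values:
  f_s = 3297.5 Hz, v_o = 26.5 m/s, v_s = 22.9 m/s
  Direction: receding
Formula: f_o = f_s * (c - v_o) / (c + v_s)
Numerator: c - v_o = 343 - 26.5 = 316.5
Denominator: c + v_s = 343 + 22.9 = 365.9
f_o = 3297.5 * 316.5 / 365.9 = 2852.31

2852.31 Hz


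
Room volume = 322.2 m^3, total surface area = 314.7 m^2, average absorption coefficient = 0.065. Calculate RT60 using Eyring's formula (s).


Given values:
  V = 322.2 m^3, S = 314.7 m^2, alpha = 0.065
Formula: RT60 = 0.161 * V / (-S * ln(1 - alpha))
Compute ln(1 - 0.065) = ln(0.935) = -0.067209
Denominator: -314.7 * -0.067209 = 21.1507
Numerator: 0.161 * 322.2 = 51.8742
RT60 = 51.8742 / 21.1507 = 2.453

2.453 s


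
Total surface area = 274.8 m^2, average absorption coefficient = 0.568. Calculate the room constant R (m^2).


Given values:
  S = 274.8 m^2, alpha = 0.568
Formula: R = S * alpha / (1 - alpha)
Numerator: 274.8 * 0.568 = 156.0864
Denominator: 1 - 0.568 = 0.432
R = 156.0864 / 0.432 = 361.31

361.31 m^2


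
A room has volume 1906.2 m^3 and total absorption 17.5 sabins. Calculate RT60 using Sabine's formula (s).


Given values:
  V = 1906.2 m^3
  A = 17.5 sabins
Formula: RT60 = 0.161 * V / A
Numerator: 0.161 * 1906.2 = 306.8982
RT60 = 306.8982 / 17.5 = 17.537

17.537 s


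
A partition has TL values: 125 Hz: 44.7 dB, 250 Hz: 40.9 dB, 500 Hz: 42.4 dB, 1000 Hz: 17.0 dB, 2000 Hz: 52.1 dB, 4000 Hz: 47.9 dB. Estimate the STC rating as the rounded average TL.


Given TL values at each frequency:
  125 Hz: 44.7 dB
  250 Hz: 40.9 dB
  500 Hz: 42.4 dB
  1000 Hz: 17.0 dB
  2000 Hz: 52.1 dB
  4000 Hz: 47.9 dB
Formula: STC ~ round(average of TL values)
Sum = 44.7 + 40.9 + 42.4 + 17.0 + 52.1 + 47.9 = 245.0
Average = 245.0 / 6 = 40.83
Rounded: 41

41


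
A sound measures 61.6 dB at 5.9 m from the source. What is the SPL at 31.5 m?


Given values:
  SPL1 = 61.6 dB, r1 = 5.9 m, r2 = 31.5 m
Formula: SPL2 = SPL1 - 20 * log10(r2 / r1)
Compute ratio: r2 / r1 = 31.5 / 5.9 = 5.339
Compute log10: log10(5.339) = 0.72746
Compute drop: 20 * 0.72746 = 14.5492
SPL2 = 61.6 - 14.5492 = 47.05

47.05 dB


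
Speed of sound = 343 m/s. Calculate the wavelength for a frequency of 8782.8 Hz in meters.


Given values:
  c = 343 m/s, f = 8782.8 Hz
Formula: lambda = c / f
lambda = 343 / 8782.8
lambda = 0.0391

0.0391 m


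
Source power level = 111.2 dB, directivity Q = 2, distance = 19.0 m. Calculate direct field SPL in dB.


Given values:
  Lw = 111.2 dB, Q = 2, r = 19.0 m
Formula: SPL = Lw + 10 * log10(Q / (4 * pi * r^2))
Compute 4 * pi * r^2 = 4 * pi * 19.0^2 = 4536.4598
Compute Q / denom = 2 / 4536.4598 = 0.00044087
Compute 10 * log10(0.00044087) = -33.5569
SPL = 111.2 + (-33.5569) = 77.64

77.64 dB


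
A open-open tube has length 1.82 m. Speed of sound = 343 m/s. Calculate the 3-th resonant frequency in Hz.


Given values:
  Tube type: open-open, L = 1.82 m, c = 343 m/s, n = 3
Formula: f_n = n * c / (2 * L)
Compute 2 * L = 2 * 1.82 = 3.64
f = 3 * 343 / 3.64
f = 282.69

282.69 Hz


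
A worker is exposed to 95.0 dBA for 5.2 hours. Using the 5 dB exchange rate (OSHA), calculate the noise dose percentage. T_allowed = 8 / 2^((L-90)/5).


Given values:
  L = 95.0 dBA, T = 5.2 hours
Formula: T_allowed = 8 / 2^((L - 90) / 5)
Compute exponent: (95.0 - 90) / 5 = 1.0
Compute 2^(1.0) = 2.0
T_allowed = 8 / 2.0 = 4.0 hours
Dose = (T / T_allowed) * 100
Dose = (5.2 / 4.0) * 100 = 130.0

130.0 %


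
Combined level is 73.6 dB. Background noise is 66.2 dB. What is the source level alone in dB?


Given values:
  L_total = 73.6 dB, L_bg = 66.2 dB
Formula: L_source = 10 * log10(10^(L_total/10) - 10^(L_bg/10))
Convert to linear:
  10^(73.6/10) = 22908676.5277
  10^(66.2/10) = 4168693.8347
Difference: 22908676.5277 - 4168693.8347 = 18739982.693
L_source = 10 * log10(18739982.693) = 72.73

72.73 dB


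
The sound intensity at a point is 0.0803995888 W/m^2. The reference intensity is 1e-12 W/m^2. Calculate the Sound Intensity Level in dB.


Given values:
  I = 0.0803995888 W/m^2
  I_ref = 1e-12 W/m^2
Formula: SIL = 10 * log10(I / I_ref)
Compute ratio: I / I_ref = 80399588800
Compute log10: log10(80399588800) = 10.905254
Multiply: SIL = 10 * 10.905254 = 109.05

109.05 dB


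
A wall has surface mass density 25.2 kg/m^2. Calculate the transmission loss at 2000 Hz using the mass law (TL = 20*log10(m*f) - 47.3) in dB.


Given values:
  m = 25.2 kg/m^2, f = 2000 Hz
Formula: TL = 20 * log10(m * f) - 47.3
Compute m * f = 25.2 * 2000 = 50400.0
Compute log10(50400.0) = 4.702431
Compute 20 * 4.702431 = 94.0486
TL = 94.0486 - 47.3 = 46.75

46.75 dB


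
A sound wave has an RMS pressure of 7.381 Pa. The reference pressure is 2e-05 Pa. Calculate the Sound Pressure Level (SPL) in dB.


Given values:
  p = 7.381 Pa
  p_ref = 2e-05 Pa
Formula: SPL = 20 * log10(p / p_ref)
Compute ratio: p / p_ref = 7.381 / 2e-05 = 369050
Compute log10: log10(369050) = 5.567085
Multiply: SPL = 20 * 5.567085 = 111.34

111.34 dB


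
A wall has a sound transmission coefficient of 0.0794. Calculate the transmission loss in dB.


Given values:
  tau = 0.0794
Formula: TL = 10 * log10(1 / tau)
Compute 1 / tau = 1 / 0.0794 = 12.5945
Compute log10(12.5945) = 1.100181
TL = 10 * 1.100181 = 11.0

11.0 dB


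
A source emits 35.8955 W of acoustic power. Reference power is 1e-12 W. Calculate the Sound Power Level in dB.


Given values:
  W = 35.8955 W
  W_ref = 1e-12 W
Formula: SWL = 10 * log10(W / W_ref)
Compute ratio: W / W_ref = 35895500000000
Compute log10: log10(35895500000000) = 13.55504
Multiply: SWL = 10 * 13.55504 = 135.55

135.55 dB


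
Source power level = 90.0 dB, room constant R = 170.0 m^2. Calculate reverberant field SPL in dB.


Given values:
  Lw = 90.0 dB, R = 170.0 m^2
Formula: SPL = Lw + 10 * log10(4 / R)
Compute 4 / R = 4 / 170.0 = 0.023529
Compute 10 * log10(0.023529) = -16.284
SPL = 90.0 + (-16.284) = 73.72

73.72 dB


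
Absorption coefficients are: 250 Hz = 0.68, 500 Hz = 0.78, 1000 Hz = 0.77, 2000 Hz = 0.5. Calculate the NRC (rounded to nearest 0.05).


Given values:
  a_250 = 0.68, a_500 = 0.78
  a_1000 = 0.77, a_2000 = 0.5
Formula: NRC = (a250 + a500 + a1000 + a2000) / 4
Sum = 0.68 + 0.78 + 0.77 + 0.5 = 2.73
NRC = 2.73 / 4 = 0.6825
Rounded to nearest 0.05: 0.7

0.7


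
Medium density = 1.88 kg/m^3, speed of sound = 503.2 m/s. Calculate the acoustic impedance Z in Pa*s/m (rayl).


Given values:
  rho = 1.88 kg/m^3
  c = 503.2 m/s
Formula: Z = rho * c
Z = 1.88 * 503.2
Z = 946.02

946.02 rayl


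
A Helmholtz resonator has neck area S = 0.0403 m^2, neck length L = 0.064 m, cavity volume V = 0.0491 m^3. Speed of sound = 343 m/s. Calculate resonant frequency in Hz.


Given values:
  S = 0.0403 m^2, L = 0.064 m, V = 0.0491 m^3, c = 343 m/s
Formula: f = (c / (2*pi)) * sqrt(S / (V * L))
Compute V * L = 0.0491 * 0.064 = 0.0031424
Compute S / (V * L) = 0.0403 / 0.0031424 = 12.8246
Compute sqrt(12.8246) = 3.581145
Compute c / (2*pi) = 343 / 6.283185 = 54.590148
f = 54.590148 * 3.581145 = 195.5

195.5 Hz


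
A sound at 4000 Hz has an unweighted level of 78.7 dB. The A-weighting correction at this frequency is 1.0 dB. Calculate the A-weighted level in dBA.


Given values:
  SPL = 78.7 dB
  A-weighting at 4000 Hz = 1.0 dB
Formula: L_A = SPL + A_weight
L_A = 78.7 + (1.0)
L_A = 79.7

79.7 dBA


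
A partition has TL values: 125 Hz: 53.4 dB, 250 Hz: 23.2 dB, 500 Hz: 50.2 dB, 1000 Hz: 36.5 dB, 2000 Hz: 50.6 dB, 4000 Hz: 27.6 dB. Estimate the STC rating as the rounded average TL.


Given TL values at each frequency:
  125 Hz: 53.4 dB
  250 Hz: 23.2 dB
  500 Hz: 50.2 dB
  1000 Hz: 36.5 dB
  2000 Hz: 50.6 dB
  4000 Hz: 27.6 dB
Formula: STC ~ round(average of TL values)
Sum = 53.4 + 23.2 + 50.2 + 36.5 + 50.6 + 27.6 = 241.5
Average = 241.5 / 6 = 40.25
Rounded: 40

40


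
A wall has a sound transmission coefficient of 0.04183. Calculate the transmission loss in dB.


Given values:
  tau = 0.04183
Formula: TL = 10 * log10(1 / tau)
Compute 1 / tau = 1 / 0.04183 = 23.9063
Compute log10(23.9063) = 1.378512
TL = 10 * 1.378512 = 13.79

13.79 dB


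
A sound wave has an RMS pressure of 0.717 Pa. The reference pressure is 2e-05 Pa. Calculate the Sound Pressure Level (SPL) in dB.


Given values:
  p = 0.717 Pa
  p_ref = 2e-05 Pa
Formula: SPL = 20 * log10(p / p_ref)
Compute ratio: p / p_ref = 0.717 / 2e-05 = 35850
Compute log10: log10(35850) = 4.554489
Multiply: SPL = 20 * 4.554489 = 91.09

91.09 dB


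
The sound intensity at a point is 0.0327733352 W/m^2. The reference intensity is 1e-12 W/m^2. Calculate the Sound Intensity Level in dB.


Given values:
  I = 0.0327733352 W/m^2
  I_ref = 1e-12 W/m^2
Formula: SIL = 10 * log10(I / I_ref)
Compute ratio: I / I_ref = 32773335200
Compute log10: log10(32773335200) = 10.515521
Multiply: SIL = 10 * 10.515521 = 105.16

105.16 dB


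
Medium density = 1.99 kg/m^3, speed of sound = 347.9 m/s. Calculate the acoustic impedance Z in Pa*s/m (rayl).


Given values:
  rho = 1.99 kg/m^3
  c = 347.9 m/s
Formula: Z = rho * c
Z = 1.99 * 347.9
Z = 692.32

692.32 rayl


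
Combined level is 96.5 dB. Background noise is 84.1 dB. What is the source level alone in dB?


Given values:
  L_total = 96.5 dB, L_bg = 84.1 dB
Formula: L_source = 10 * log10(10^(L_total/10) - 10^(L_bg/10))
Convert to linear:
  10^(96.5/10) = 4466835921.5096
  10^(84.1/10) = 257039578.2769
Difference: 4466835921.5096 - 257039578.2769 = 4209796343.2327
L_source = 10 * log10(4209796343.2327) = 96.24

96.24 dB


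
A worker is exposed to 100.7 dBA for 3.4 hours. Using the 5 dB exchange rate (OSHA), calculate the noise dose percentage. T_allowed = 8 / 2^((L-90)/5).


Given values:
  L = 100.7 dBA, T = 3.4 hours
Formula: T_allowed = 8 / 2^((L - 90) / 5)
Compute exponent: (100.7 - 90) / 5 = 2.14
Compute 2^(2.14) = 4.40762
T_allowed = 8 / 4.40762 = 1.815039 hours
Dose = (T / T_allowed) * 100
Dose = (3.4 / 1.815039) * 100 = 187.32

187.32 %


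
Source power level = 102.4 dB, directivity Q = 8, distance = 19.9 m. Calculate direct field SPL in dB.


Given values:
  Lw = 102.4 dB, Q = 8, r = 19.9 m
Formula: SPL = Lw + 10 * log10(Q / (4 * pi * r^2))
Compute 4 * pi * r^2 = 4 * pi * 19.9^2 = 4976.4084
Compute Q / denom = 8 / 4976.4084 = 0.00160759
Compute 10 * log10(0.00160759) = -27.9382
SPL = 102.4 + (-27.9382) = 74.46

74.46 dB


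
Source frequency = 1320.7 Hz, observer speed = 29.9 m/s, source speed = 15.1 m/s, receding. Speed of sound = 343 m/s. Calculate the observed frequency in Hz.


Given values:
  f_s = 1320.7 Hz, v_o = 29.9 m/s, v_s = 15.1 m/s
  Direction: receding
Formula: f_o = f_s * (c - v_o) / (c + v_s)
Numerator: c - v_o = 343 - 29.9 = 313.1
Denominator: c + v_s = 343 + 15.1 = 358.1
f_o = 1320.7 * 313.1 / 358.1 = 1154.74

1154.74 Hz


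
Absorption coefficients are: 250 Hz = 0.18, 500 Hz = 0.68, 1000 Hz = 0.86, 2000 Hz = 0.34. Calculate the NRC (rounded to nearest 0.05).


Given values:
  a_250 = 0.18, a_500 = 0.68
  a_1000 = 0.86, a_2000 = 0.34
Formula: NRC = (a250 + a500 + a1000 + a2000) / 4
Sum = 0.18 + 0.68 + 0.86 + 0.34 = 2.06
NRC = 2.06 / 4 = 0.515
Rounded to nearest 0.05: 0.5

0.5


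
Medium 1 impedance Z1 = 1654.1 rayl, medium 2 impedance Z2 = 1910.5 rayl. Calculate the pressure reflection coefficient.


Given values:
  Z1 = 1654.1 rayl, Z2 = 1910.5 rayl
Formula: R = (Z2 - Z1) / (Z2 + Z1)
Numerator: Z2 - Z1 = 1910.5 - 1654.1 = 256.4
Denominator: Z2 + Z1 = 1910.5 + 1654.1 = 3564.6
R = 256.4 / 3564.6 = 0.0719

0.0719


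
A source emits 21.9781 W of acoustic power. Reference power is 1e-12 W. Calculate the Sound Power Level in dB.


Given values:
  W = 21.9781 W
  W_ref = 1e-12 W
Formula: SWL = 10 * log10(W / W_ref)
Compute ratio: W / W_ref = 21978100000000
Compute log10: log10(21978100000000) = 13.34199
Multiply: SWL = 10 * 13.34199 = 133.42

133.42 dB


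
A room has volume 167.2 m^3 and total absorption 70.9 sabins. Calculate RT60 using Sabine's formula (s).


Given values:
  V = 167.2 m^3
  A = 70.9 sabins
Formula: RT60 = 0.161 * V / A
Numerator: 0.161 * 167.2 = 26.9192
RT60 = 26.9192 / 70.9 = 0.38

0.38 s


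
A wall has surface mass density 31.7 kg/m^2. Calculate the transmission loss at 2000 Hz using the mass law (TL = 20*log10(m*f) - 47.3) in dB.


Given values:
  m = 31.7 kg/m^2, f = 2000 Hz
Formula: TL = 20 * log10(m * f) - 47.3
Compute m * f = 31.7 * 2000 = 63400.0
Compute log10(63400.0) = 4.802089
Compute 20 * 4.802089 = 96.0418
TL = 96.0418 - 47.3 = 48.74

48.74 dB


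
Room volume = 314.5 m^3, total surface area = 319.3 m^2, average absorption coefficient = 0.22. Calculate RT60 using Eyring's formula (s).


Given values:
  V = 314.5 m^3, S = 319.3 m^2, alpha = 0.22
Formula: RT60 = 0.161 * V / (-S * ln(1 - alpha))
Compute ln(1 - 0.22) = ln(0.78) = -0.248461
Denominator: -319.3 * -0.248461 = 79.3336
Numerator: 0.161 * 314.5 = 50.6345
RT60 = 50.6345 / 79.3336 = 0.638

0.638 s


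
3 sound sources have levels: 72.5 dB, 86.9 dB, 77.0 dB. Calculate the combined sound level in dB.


Formula: L_total = 10 * log10( sum(10^(Li/10)) )
  Source 1: 10^(72.5/10) = 17782794.1004
  Source 2: 10^(86.9/10) = 489778819.3684
  Source 3: 10^(77.0/10) = 50118723.3627
Sum of linear values = 557680336.8315
L_total = 10 * log10(557680336.8315) = 87.46

87.46 dB


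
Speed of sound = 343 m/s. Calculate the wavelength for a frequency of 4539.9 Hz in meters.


Given values:
  c = 343 m/s, f = 4539.9 Hz
Formula: lambda = c / f
lambda = 343 / 4539.9
lambda = 0.0756

0.0756 m


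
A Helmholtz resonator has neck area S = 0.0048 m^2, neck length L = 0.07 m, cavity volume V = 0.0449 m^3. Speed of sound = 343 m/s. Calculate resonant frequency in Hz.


Given values:
  S = 0.0048 m^2, L = 0.07 m, V = 0.0449 m^3, c = 343 m/s
Formula: f = (c / (2*pi)) * sqrt(S / (V * L))
Compute V * L = 0.0449 * 0.07 = 0.003143
Compute S / (V * L) = 0.0048 / 0.003143 = 1.5272
Compute sqrt(1.5272) = 1.235799
Compute c / (2*pi) = 343 / 6.283185 = 54.590148
f = 54.590148 * 1.235799 = 67.46

67.46 Hz


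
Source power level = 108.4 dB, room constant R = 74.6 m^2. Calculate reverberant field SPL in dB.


Given values:
  Lw = 108.4 dB, R = 74.6 m^2
Formula: SPL = Lw + 10 * log10(4 / R)
Compute 4 / R = 4 / 74.6 = 0.053619
Compute 10 * log10(0.053619) = -12.7068
SPL = 108.4 + (-12.7068) = 95.69

95.69 dB


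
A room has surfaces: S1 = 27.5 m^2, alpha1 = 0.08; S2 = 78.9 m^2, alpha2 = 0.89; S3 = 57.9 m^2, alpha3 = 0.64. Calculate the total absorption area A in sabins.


Given surfaces:
  Surface 1: 27.5 * 0.08 = 2.2
  Surface 2: 78.9 * 0.89 = 70.221
  Surface 3: 57.9 * 0.64 = 37.056
Formula: A = sum(Si * alpha_i)
A = 2.2 + 70.221 + 37.056
A = 109.48

109.48 sabins


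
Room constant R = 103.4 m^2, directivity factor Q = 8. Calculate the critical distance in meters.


Given values:
  R = 103.4 m^2, Q = 8
Formula: d_c = 0.141 * sqrt(Q * R)
Compute Q * R = 8 * 103.4 = 827.2
Compute sqrt(827.2) = 28.7611
d_c = 0.141 * 28.7611 = 4.055

4.055 m


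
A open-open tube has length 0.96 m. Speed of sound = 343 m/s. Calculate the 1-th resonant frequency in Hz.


Given values:
  Tube type: open-open, L = 0.96 m, c = 343 m/s, n = 1
Formula: f_n = n * c / (2 * L)
Compute 2 * L = 2 * 0.96 = 1.92
f = 1 * 343 / 1.92
f = 178.65

178.65 Hz


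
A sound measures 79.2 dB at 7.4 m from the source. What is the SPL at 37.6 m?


Given values:
  SPL1 = 79.2 dB, r1 = 7.4 m, r2 = 37.6 m
Formula: SPL2 = SPL1 - 20 * log10(r2 / r1)
Compute ratio: r2 / r1 = 37.6 / 7.4 = 5.0811
Compute log10: log10(5.0811) = 0.705958
Compute drop: 20 * 0.705958 = 14.1192
SPL2 = 79.2 - 14.1192 = 65.08

65.08 dB


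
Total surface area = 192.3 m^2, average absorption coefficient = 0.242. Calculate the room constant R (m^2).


Given values:
  S = 192.3 m^2, alpha = 0.242
Formula: R = S * alpha / (1 - alpha)
Numerator: 192.3 * 0.242 = 46.5366
Denominator: 1 - 0.242 = 0.758
R = 46.5366 / 0.758 = 61.39

61.39 m^2


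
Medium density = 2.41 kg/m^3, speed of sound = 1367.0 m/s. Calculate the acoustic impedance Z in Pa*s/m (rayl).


Given values:
  rho = 2.41 kg/m^3
  c = 1367.0 m/s
Formula: Z = rho * c
Z = 2.41 * 1367.0
Z = 3294.47

3294.47 rayl


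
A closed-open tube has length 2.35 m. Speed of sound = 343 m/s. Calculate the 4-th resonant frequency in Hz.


Given values:
  Tube type: closed-open, L = 2.35 m, c = 343 m/s, n = 4
Formula: f_n = (2n - 1) * c / (4 * L)
Compute 2n - 1 = 2*4 - 1 = 7
Compute 4 * L = 4 * 2.35 = 9.4
f = 7 * 343 / 9.4
f = 255.43

255.43 Hz
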